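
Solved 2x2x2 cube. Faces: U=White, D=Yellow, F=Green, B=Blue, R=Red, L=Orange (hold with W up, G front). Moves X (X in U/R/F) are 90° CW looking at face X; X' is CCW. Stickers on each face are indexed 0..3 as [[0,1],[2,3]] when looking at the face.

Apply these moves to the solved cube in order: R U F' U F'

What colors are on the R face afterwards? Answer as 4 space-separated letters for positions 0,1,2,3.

Answer: O O Y R

Derivation:
After move 1 (R): R=RRRR U=WGWG F=GYGY D=YBYB B=WBWB
After move 2 (U): U=WWGG F=RRGY R=WBRR B=OOWB L=GYOO
After move 3 (F'): F=RYRG U=WWWR R=BBYR D=YOYB L=GGOG
After move 4 (U): U=WWRW F=BBRG R=OOYR B=GGWB L=RYOG
After move 5 (F'): F=BGBR U=WWOY R=OOYR D=YGYB L=RWOR
Query: R face = OOYR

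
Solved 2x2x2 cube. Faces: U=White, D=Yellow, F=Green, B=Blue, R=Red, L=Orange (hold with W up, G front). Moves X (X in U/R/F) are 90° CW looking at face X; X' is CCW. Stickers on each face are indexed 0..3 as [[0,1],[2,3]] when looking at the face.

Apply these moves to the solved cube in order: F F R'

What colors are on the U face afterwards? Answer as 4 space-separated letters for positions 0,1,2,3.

After move 1 (F): F=GGGG U=WWOO R=WRWR D=RRYY L=OYOY
After move 2 (F): F=GGGG U=WWYY R=OROR D=WWYY L=OROR
After move 3 (R'): R=RROO U=WBYB F=GWGY D=WGYG B=YBWB
Query: U face = WBYB

Answer: W B Y B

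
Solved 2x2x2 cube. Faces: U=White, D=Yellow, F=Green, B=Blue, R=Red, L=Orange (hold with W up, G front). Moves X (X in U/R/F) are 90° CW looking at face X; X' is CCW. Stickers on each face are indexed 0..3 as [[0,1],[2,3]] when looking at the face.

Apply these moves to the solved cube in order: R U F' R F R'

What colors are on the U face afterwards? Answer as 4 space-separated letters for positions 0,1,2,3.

After move 1 (R): R=RRRR U=WGWG F=GYGY D=YBYB B=WBWB
After move 2 (U): U=WWGG F=RRGY R=WBRR B=OOWB L=GYOO
After move 3 (F'): F=RYRG U=WWWR R=BBYR D=YOYB L=GGOG
After move 4 (R): R=YBRB U=WYWG F=RORB D=YWYO B=ROWB
After move 5 (F): F=RRBO U=WYGG R=WBGB D=RYYO L=GYOW
After move 6 (R'): R=BBWG U=WWGR F=RYBG D=RRYO B=OOYB
Query: U face = WWGR

Answer: W W G R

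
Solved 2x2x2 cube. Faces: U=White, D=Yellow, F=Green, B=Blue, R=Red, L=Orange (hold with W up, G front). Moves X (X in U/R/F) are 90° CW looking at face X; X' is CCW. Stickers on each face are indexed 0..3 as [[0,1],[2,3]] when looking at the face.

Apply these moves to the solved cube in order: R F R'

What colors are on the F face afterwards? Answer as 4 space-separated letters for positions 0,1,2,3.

Answer: G G Y O

Derivation:
After move 1 (R): R=RRRR U=WGWG F=GYGY D=YBYB B=WBWB
After move 2 (F): F=GGYY U=WGOO R=WRGR D=RRYB L=OYOB
After move 3 (R'): R=RRWG U=WWOW F=GGYO D=RGYY B=BBRB
Query: F face = GGYO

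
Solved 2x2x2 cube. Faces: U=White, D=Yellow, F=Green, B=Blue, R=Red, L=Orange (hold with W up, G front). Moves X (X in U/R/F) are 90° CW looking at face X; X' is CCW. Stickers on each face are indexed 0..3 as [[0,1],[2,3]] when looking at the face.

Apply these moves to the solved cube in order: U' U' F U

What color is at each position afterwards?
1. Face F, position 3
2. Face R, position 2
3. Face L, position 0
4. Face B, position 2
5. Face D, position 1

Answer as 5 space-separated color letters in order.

After move 1 (U'): U=WWWW F=OOGG R=GGRR B=RRBB L=BBOO
After move 2 (U'): U=WWWW F=BBGG R=OORR B=GGBB L=RROO
After move 3 (F): F=GBGB U=WWOR R=WOWR D=ROYY L=RYOY
After move 4 (U): U=OWRW F=WOGB R=GGWR B=RYBB L=GBOY
Query 1: F[3] = B
Query 2: R[2] = W
Query 3: L[0] = G
Query 4: B[2] = B
Query 5: D[1] = O

Answer: B W G B O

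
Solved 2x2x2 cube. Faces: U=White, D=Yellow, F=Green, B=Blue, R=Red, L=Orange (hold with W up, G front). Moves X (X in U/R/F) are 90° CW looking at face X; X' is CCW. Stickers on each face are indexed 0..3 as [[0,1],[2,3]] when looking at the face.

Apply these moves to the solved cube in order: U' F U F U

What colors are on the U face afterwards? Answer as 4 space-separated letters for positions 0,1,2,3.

Answer: Y O O W

Derivation:
After move 1 (U'): U=WWWW F=OOGG R=GGRR B=RRBB L=BBOO
After move 2 (F): F=GOGO U=WWOB R=WGWR D=RGYY L=BYOY
After move 3 (U): U=OWBW F=WGGO R=RRWR B=BYBB L=GOOY
After move 4 (F): F=GWOG U=OWYO R=BRWR D=WRYY L=GROG
After move 5 (U): U=YOOW F=BROG R=BYWR B=GRBB L=GWOG
Query: U face = YOOW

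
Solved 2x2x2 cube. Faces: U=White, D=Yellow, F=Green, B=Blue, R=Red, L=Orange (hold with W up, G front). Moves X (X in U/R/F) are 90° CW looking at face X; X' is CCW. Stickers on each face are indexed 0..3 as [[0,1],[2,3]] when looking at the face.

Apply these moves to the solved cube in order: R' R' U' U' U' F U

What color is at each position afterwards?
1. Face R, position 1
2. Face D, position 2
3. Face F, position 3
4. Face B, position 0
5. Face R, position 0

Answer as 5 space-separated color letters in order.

Answer: O Y R G O

Derivation:
After move 1 (R'): R=RRRR U=WBWB F=GWGW D=YGYG B=YBYB
After move 2 (R'): R=RRRR U=WYWY F=GBGB D=YWYW B=GBGB
After move 3 (U'): U=YYWW F=OOGB R=GBRR B=RRGB L=GBOO
After move 4 (U'): U=YWYW F=GBGB R=OORR B=GBGB L=RROO
After move 5 (U'): U=WWYY F=RRGB R=GBRR B=OOGB L=GBOO
After move 6 (F): F=GRBR U=WWOB R=YBYR D=RGYW L=GYOW
After move 7 (U): U=OWBW F=YBBR R=OOYR B=GYGB L=GROW
Query 1: R[1] = O
Query 2: D[2] = Y
Query 3: F[3] = R
Query 4: B[0] = G
Query 5: R[0] = O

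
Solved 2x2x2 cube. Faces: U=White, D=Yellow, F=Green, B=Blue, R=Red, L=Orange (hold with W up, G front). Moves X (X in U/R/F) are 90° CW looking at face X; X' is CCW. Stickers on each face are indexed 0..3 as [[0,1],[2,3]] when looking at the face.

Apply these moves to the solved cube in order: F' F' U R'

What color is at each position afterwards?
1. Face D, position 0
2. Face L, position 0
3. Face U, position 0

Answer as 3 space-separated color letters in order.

Answer: W G Y

Derivation:
After move 1 (F'): F=GGGG U=WWRR R=YRYR D=OOYY L=OWOW
After move 2 (F'): F=GGGG U=WWYY R=OROR D=WWYY L=OROR
After move 3 (U): U=YWYW F=ORGG R=BBOR B=ORBB L=GGOR
After move 4 (R'): R=BRBO U=YBYO F=OWGW D=WRYG B=YRWB
Query 1: D[0] = W
Query 2: L[0] = G
Query 3: U[0] = Y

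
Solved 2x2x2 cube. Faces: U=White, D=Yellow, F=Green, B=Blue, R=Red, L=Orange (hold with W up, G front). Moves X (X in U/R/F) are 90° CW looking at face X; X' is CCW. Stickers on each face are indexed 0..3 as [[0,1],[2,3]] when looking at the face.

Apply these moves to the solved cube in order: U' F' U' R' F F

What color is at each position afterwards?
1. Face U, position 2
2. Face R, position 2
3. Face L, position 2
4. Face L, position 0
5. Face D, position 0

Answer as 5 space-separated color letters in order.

After move 1 (U'): U=WWWW F=OOGG R=GGRR B=RRBB L=BBOO
After move 2 (F'): F=OGOG U=WWGR R=YGYR D=BOYY L=BWOW
After move 3 (U'): U=WRWG F=BWOG R=OGYR B=YGBB L=RROW
After move 4 (R'): R=GROY U=WBWY F=BROG D=BWYG B=YGOB
After move 5 (F): F=OBGR U=WBWR R=WRYY D=OGYG L=RBOW
After move 6 (F): F=GORB U=WBWB R=WRRY D=YWYG L=ROOG
Query 1: U[2] = W
Query 2: R[2] = R
Query 3: L[2] = O
Query 4: L[0] = R
Query 5: D[0] = Y

Answer: W R O R Y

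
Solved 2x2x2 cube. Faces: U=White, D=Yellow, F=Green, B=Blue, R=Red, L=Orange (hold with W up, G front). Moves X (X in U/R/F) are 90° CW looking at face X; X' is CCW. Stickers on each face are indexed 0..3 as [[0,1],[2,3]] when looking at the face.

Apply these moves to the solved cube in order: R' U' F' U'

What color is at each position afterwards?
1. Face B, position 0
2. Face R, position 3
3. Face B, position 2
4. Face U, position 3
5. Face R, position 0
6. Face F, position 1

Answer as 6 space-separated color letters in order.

After move 1 (R'): R=RRRR U=WBWB F=GWGW D=YGYG B=YBYB
After move 2 (U'): U=BBWW F=OOGW R=GWRR B=RRYB L=YBOO
After move 3 (F'): F=OWOG U=BBGR R=GWYR D=BOYG L=YWOW
After move 4 (U'): U=BRBG F=YWOG R=OWYR B=GWYB L=RROW
Query 1: B[0] = G
Query 2: R[3] = R
Query 3: B[2] = Y
Query 4: U[3] = G
Query 5: R[0] = O
Query 6: F[1] = W

Answer: G R Y G O W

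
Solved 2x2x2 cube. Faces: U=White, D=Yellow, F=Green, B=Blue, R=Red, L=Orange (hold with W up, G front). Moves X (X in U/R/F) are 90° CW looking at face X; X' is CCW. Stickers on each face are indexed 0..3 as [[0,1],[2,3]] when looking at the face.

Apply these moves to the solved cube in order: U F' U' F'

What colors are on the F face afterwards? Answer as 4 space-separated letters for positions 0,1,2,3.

Answer: W G G R

Derivation:
After move 1 (U): U=WWWW F=RRGG R=BBRR B=OOBB L=GGOO
After move 2 (F'): F=RGRG U=WWBR R=YBYR D=GOYY L=GWOW
After move 3 (U'): U=WRWB F=GWRG R=RGYR B=YBBB L=OOOW
After move 4 (F'): F=WGGR U=WRRY R=OGGR D=OWYY L=OBOW
Query: F face = WGGR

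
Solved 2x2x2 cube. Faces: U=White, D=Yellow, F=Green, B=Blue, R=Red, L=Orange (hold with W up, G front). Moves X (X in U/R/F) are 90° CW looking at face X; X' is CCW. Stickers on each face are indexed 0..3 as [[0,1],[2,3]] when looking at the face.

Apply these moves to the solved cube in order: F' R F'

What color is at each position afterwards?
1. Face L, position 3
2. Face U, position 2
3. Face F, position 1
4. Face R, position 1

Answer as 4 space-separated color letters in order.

Answer: R Y Y Y

Derivation:
After move 1 (F'): F=GGGG U=WWRR R=YRYR D=OOYY L=OWOW
After move 2 (R): R=YYRR U=WGRG F=GOGY D=OBYB B=RBWB
After move 3 (F'): F=OYGG U=WGYR R=BYOR D=WWYB L=OGOR
Query 1: L[3] = R
Query 2: U[2] = Y
Query 3: F[1] = Y
Query 4: R[1] = Y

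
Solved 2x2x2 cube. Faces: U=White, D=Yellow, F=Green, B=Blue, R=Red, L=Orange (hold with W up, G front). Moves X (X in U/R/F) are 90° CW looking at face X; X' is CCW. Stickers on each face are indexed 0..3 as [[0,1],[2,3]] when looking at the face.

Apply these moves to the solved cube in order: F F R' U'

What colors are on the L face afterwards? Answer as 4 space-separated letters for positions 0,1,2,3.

After move 1 (F): F=GGGG U=WWOO R=WRWR D=RRYY L=OYOY
After move 2 (F): F=GGGG U=WWYY R=OROR D=WWYY L=OROR
After move 3 (R'): R=RROO U=WBYB F=GWGY D=WGYG B=YBWB
After move 4 (U'): U=BBWY F=ORGY R=GWOO B=RRWB L=YBOR
Query: L face = YBOR

Answer: Y B O R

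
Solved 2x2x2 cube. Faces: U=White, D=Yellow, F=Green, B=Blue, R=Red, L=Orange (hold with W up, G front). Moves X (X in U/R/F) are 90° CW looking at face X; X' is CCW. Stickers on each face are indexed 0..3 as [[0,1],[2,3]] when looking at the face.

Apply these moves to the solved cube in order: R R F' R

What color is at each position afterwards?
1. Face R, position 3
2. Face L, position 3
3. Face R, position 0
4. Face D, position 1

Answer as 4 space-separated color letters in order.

After move 1 (R): R=RRRR U=WGWG F=GYGY D=YBYB B=WBWB
After move 2 (R): R=RRRR U=WYWY F=GBGB D=YWYW B=GBGB
After move 3 (F'): F=BBGG U=WYRR R=WRYR D=OOYW L=OYOW
After move 4 (R): R=YWRR U=WBRG F=BOGW D=OGYG B=RBYB
Query 1: R[3] = R
Query 2: L[3] = W
Query 3: R[0] = Y
Query 4: D[1] = G

Answer: R W Y G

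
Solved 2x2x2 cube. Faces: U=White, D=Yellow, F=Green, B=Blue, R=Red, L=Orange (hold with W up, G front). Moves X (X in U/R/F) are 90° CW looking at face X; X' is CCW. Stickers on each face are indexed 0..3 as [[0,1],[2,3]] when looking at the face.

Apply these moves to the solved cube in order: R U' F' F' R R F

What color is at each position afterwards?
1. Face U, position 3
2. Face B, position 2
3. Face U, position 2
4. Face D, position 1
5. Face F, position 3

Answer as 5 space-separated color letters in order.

After move 1 (R): R=RRRR U=WGWG F=GYGY D=YBYB B=WBWB
After move 2 (U'): U=GGWW F=OOGY R=GYRR B=RRWB L=WBOO
After move 3 (F'): F=OYOG U=GGGR R=BYYR D=BOYB L=WWOW
After move 4 (F'): F=YGOO U=GGBY R=OYBR D=WWYB L=WROG
After move 5 (R): R=BORY U=GGBO F=YWOB D=WWYR B=YRGB
After move 6 (R): R=RBYO U=GWBB F=YWOR D=WGYY B=ORGB
After move 7 (F): F=OYRW U=GWGR R=BBBO D=YRYY L=WWOG
Query 1: U[3] = R
Query 2: B[2] = G
Query 3: U[2] = G
Query 4: D[1] = R
Query 5: F[3] = W

Answer: R G G R W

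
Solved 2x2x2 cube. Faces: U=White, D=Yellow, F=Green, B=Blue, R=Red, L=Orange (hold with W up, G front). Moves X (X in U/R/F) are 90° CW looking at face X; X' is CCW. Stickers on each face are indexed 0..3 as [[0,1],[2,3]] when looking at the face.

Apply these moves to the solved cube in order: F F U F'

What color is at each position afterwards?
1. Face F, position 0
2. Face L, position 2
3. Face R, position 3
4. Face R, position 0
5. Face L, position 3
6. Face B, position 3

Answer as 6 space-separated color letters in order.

After move 1 (F): F=GGGG U=WWOO R=WRWR D=RRYY L=OYOY
After move 2 (F): F=GGGG U=WWYY R=OROR D=WWYY L=OROR
After move 3 (U): U=YWYW F=ORGG R=BBOR B=ORBB L=GGOR
After move 4 (F'): F=RGOG U=YWBO R=WBWR D=GRYY L=GWOY
Query 1: F[0] = R
Query 2: L[2] = O
Query 3: R[3] = R
Query 4: R[0] = W
Query 5: L[3] = Y
Query 6: B[3] = B

Answer: R O R W Y B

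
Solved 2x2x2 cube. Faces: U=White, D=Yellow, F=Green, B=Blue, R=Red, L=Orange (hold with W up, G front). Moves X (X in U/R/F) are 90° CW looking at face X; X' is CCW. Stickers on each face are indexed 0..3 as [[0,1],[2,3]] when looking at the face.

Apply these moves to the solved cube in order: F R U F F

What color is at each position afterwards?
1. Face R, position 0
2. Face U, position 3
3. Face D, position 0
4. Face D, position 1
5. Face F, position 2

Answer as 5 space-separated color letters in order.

Answer: Y R G G W

Derivation:
After move 1 (F): F=GGGG U=WWOO R=WRWR D=RRYY L=OYOY
After move 2 (R): R=WWRR U=WGOG F=GRGY D=RBYB B=OBWB
After move 3 (U): U=OWGG F=WWGY R=OBRR B=OYWB L=GROY
After move 4 (F): F=GWYW U=OWYR R=GBGR D=ROYB L=GROB
After move 5 (F): F=YGWW U=OWBR R=YBRR D=GGYB L=GROO
Query 1: R[0] = Y
Query 2: U[3] = R
Query 3: D[0] = G
Query 4: D[1] = G
Query 5: F[2] = W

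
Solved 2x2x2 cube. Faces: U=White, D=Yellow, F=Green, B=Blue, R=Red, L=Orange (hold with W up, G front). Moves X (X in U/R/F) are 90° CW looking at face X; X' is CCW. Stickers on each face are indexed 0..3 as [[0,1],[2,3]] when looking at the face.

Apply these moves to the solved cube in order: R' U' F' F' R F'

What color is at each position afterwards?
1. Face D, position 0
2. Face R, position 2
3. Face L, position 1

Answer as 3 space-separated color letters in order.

Answer: R W O

Derivation:
After move 1 (R'): R=RRRR U=WBWB F=GWGW D=YGYG B=YBYB
After move 2 (U'): U=BBWW F=OOGW R=GWRR B=RRYB L=YBOO
After move 3 (F'): F=OWOG U=BBGR R=GWYR D=BOYG L=YWOW
After move 4 (F'): F=WGOO U=BBGY R=OWBR D=WWYG L=YROG
After move 5 (R): R=BORW U=BGGO F=WWOG D=WYYR B=YRBB
After move 6 (F'): F=WGWO U=BGBR R=YOWW D=RGYR L=YOOG
Query 1: D[0] = R
Query 2: R[2] = W
Query 3: L[1] = O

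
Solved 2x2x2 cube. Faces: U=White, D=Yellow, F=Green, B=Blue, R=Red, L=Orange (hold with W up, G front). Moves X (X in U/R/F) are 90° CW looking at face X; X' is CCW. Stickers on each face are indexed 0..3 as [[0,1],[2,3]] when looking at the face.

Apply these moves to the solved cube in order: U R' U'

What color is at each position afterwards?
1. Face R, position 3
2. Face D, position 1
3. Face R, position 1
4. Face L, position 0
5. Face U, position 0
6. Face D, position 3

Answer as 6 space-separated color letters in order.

After move 1 (U): U=WWWW F=RRGG R=BBRR B=OOBB L=GGOO
After move 2 (R'): R=BRBR U=WBWO F=RWGW D=YRYG B=YOYB
After move 3 (U'): U=BOWW F=GGGW R=RWBR B=BRYB L=YOOO
Query 1: R[3] = R
Query 2: D[1] = R
Query 3: R[1] = W
Query 4: L[0] = Y
Query 5: U[0] = B
Query 6: D[3] = G

Answer: R R W Y B G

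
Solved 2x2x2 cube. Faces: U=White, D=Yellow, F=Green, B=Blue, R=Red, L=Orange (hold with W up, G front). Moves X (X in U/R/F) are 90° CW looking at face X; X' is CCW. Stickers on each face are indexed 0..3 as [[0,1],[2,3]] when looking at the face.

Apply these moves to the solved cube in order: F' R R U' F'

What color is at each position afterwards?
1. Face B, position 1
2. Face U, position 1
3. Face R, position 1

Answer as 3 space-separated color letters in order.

After move 1 (F'): F=GGGG U=WWRR R=YRYR D=OOYY L=OWOW
After move 2 (R): R=YYRR U=WGRG F=GOGY D=OBYB B=RBWB
After move 3 (R): R=RYRY U=WORY F=GBGB D=OWYR B=GBGB
After move 4 (U'): U=OYWR F=OWGB R=GBRY B=RYGB L=GBOW
After move 5 (F'): F=WBOG U=OYGR R=WBOY D=BWYR L=GROW
Query 1: B[1] = Y
Query 2: U[1] = Y
Query 3: R[1] = B

Answer: Y Y B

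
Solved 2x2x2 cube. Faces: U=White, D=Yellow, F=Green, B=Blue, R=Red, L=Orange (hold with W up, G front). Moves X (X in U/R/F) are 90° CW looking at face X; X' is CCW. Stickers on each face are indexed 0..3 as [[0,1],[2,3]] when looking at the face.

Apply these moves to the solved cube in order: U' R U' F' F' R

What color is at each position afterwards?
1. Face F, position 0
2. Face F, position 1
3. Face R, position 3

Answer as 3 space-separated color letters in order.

Answer: Y W Y

Derivation:
After move 1 (U'): U=WWWW F=OOGG R=GGRR B=RRBB L=BBOO
After move 2 (R): R=RGRG U=WOWG F=OYGY D=YBYR B=WRWB
After move 3 (U'): U=OGWW F=BBGY R=OYRG B=RGWB L=WROO
After move 4 (F'): F=BYBG U=OGOR R=BYYG D=ROYR L=WWOW
After move 5 (F'): F=YGBB U=OGBY R=OYRG D=WWYR L=WROO
After move 6 (R): R=ROGY U=OGBB F=YWBR D=WWYR B=YGGB
Query 1: F[0] = Y
Query 2: F[1] = W
Query 3: R[3] = Y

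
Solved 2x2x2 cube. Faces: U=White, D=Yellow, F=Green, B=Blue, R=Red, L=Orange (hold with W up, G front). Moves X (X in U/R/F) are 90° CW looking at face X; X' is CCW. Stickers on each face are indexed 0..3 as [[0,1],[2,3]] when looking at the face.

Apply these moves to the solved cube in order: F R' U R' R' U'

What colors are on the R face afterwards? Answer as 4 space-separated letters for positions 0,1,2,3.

After move 1 (F): F=GGGG U=WWOO R=WRWR D=RRYY L=OYOY
After move 2 (R'): R=RRWW U=WBOB F=GWGO D=RGYG B=YBRB
After move 3 (U): U=OWBB F=RRGO R=YBWW B=OYRB L=GWOY
After move 4 (R'): R=BWYW U=ORBO F=RWGB D=RRYO B=GYGB
After move 5 (R'): R=WWBY U=OGBG F=RRGO D=RWYB B=OYRB
After move 6 (U'): U=GGOB F=GWGO R=RRBY B=WWRB L=OYOY
Query: R face = RRBY

Answer: R R B Y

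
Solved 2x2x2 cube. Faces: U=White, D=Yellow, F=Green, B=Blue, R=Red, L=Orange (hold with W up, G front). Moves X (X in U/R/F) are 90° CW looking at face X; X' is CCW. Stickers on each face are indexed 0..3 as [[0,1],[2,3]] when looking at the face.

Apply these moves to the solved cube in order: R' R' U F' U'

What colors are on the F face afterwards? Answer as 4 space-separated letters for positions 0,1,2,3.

Answer: G Y R G

Derivation:
After move 1 (R'): R=RRRR U=WBWB F=GWGW D=YGYG B=YBYB
After move 2 (R'): R=RRRR U=WYWY F=GBGB D=YWYW B=GBGB
After move 3 (U): U=WWYY F=RRGB R=GBRR B=OOGB L=GBOO
After move 4 (F'): F=RBRG U=WWGR R=WBYR D=BOYW L=GYOY
After move 5 (U'): U=WRWG F=GYRG R=RBYR B=WBGB L=OOOY
Query: F face = GYRG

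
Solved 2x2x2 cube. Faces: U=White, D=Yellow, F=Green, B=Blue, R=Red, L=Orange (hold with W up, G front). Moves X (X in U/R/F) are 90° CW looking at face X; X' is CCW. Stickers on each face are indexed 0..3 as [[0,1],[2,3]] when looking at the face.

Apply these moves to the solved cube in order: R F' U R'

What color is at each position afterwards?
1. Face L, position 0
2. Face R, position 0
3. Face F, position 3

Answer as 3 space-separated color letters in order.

Answer: Y B G

Derivation:
After move 1 (R): R=RRRR U=WGWG F=GYGY D=YBYB B=WBWB
After move 2 (F'): F=YYGG U=WGRR R=BRYR D=OOYB L=OGOW
After move 3 (U): U=RWRG F=BRGG R=WBYR B=OGWB L=YYOW
After move 4 (R'): R=BRWY U=RWRO F=BWGG D=ORYG B=BGOB
Query 1: L[0] = Y
Query 2: R[0] = B
Query 3: F[3] = G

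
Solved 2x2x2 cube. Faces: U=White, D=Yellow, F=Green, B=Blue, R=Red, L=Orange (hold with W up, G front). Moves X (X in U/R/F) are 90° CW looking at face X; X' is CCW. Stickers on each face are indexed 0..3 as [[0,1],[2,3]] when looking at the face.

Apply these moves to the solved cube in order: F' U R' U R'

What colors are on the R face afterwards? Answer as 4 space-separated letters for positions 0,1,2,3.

After move 1 (F'): F=GGGG U=WWRR R=YRYR D=OOYY L=OWOW
After move 2 (U): U=RWRW F=YRGG R=BBYR B=OWBB L=GGOW
After move 3 (R'): R=BRBY U=RBRO F=YWGW D=ORYG B=YWOB
After move 4 (U): U=RROB F=BRGW R=YWBY B=GGOB L=YWOW
After move 5 (R'): R=WYYB U=ROOG F=BRGB D=ORYW B=GGRB
Query: R face = WYYB

Answer: W Y Y B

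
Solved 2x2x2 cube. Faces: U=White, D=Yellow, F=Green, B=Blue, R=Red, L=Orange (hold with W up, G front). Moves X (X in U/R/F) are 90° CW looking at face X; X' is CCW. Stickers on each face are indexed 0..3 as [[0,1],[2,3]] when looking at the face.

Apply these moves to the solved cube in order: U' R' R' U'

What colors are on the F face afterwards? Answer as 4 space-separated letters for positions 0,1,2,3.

Answer: B B G R

Derivation:
After move 1 (U'): U=WWWW F=OOGG R=GGRR B=RRBB L=BBOO
After move 2 (R'): R=GRGR U=WBWR F=OWGW D=YOYG B=YRYB
After move 3 (R'): R=RRGG U=WYWY F=OBGR D=YWYW B=GROB
After move 4 (U'): U=YYWW F=BBGR R=OBGG B=RROB L=GROO
Query: F face = BBGR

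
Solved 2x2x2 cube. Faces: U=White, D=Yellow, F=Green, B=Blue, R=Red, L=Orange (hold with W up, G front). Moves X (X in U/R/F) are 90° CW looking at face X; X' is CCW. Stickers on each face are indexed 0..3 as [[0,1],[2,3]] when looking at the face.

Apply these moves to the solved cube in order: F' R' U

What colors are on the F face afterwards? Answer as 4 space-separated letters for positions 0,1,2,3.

After move 1 (F'): F=GGGG U=WWRR R=YRYR D=OOYY L=OWOW
After move 2 (R'): R=RRYY U=WBRB F=GWGR D=OGYG B=YBOB
After move 3 (U): U=RWBB F=RRGR R=YBYY B=OWOB L=GWOW
Query: F face = RRGR

Answer: R R G R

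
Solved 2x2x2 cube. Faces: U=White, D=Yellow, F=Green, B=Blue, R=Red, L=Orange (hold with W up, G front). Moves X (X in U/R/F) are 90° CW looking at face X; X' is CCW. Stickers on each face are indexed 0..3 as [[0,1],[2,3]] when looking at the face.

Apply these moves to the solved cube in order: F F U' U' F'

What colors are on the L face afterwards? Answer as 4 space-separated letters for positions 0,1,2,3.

After move 1 (F): F=GGGG U=WWOO R=WRWR D=RRYY L=OYOY
After move 2 (F): F=GGGG U=WWYY R=OROR D=WWYY L=OROR
After move 3 (U'): U=WYWY F=ORGG R=GGOR B=ORBB L=BBOR
After move 4 (U'): U=YYWW F=BBGG R=OROR B=GGBB L=OROR
After move 5 (F'): F=BGBG U=YYOO R=WRWR D=RRYY L=OWOW
Query: L face = OWOW

Answer: O W O W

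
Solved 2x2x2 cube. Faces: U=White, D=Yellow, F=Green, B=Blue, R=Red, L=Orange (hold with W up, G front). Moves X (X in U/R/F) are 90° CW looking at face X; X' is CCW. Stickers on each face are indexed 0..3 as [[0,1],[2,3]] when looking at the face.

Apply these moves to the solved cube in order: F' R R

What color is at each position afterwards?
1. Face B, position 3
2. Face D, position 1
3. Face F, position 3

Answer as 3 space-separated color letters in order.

After move 1 (F'): F=GGGG U=WWRR R=YRYR D=OOYY L=OWOW
After move 2 (R): R=YYRR U=WGRG F=GOGY D=OBYB B=RBWB
After move 3 (R): R=RYRY U=WORY F=GBGB D=OWYR B=GBGB
Query 1: B[3] = B
Query 2: D[1] = W
Query 3: F[3] = B

Answer: B W B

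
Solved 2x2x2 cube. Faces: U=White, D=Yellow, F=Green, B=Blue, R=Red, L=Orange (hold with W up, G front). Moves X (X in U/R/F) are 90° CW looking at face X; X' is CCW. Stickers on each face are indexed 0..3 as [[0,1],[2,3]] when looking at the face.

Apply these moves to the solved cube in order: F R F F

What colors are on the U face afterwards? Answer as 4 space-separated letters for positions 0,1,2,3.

Answer: W G B R

Derivation:
After move 1 (F): F=GGGG U=WWOO R=WRWR D=RRYY L=OYOY
After move 2 (R): R=WWRR U=WGOG F=GRGY D=RBYB B=OBWB
After move 3 (F): F=GGYR U=WGYY R=OWGR D=RWYB L=OROB
After move 4 (F): F=YGRG U=WGBR R=YWYR D=GOYB L=OROW
Query: U face = WGBR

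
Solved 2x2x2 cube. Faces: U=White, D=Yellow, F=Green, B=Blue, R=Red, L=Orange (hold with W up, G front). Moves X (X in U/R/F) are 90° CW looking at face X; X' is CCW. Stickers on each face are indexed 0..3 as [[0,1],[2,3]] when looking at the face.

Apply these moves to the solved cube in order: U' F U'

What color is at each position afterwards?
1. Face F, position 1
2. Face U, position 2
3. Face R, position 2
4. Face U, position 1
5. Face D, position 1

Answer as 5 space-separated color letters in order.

Answer: Y W W B G

Derivation:
After move 1 (U'): U=WWWW F=OOGG R=GGRR B=RRBB L=BBOO
After move 2 (F): F=GOGO U=WWOB R=WGWR D=RGYY L=BYOY
After move 3 (U'): U=WBWO F=BYGO R=GOWR B=WGBB L=RROY
Query 1: F[1] = Y
Query 2: U[2] = W
Query 3: R[2] = W
Query 4: U[1] = B
Query 5: D[1] = G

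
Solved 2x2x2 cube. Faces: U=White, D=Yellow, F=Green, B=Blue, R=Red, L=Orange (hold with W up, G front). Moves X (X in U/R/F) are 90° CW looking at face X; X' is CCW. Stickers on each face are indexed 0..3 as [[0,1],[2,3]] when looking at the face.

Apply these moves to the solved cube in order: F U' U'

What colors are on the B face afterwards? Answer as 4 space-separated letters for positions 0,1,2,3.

Answer: G G B B

Derivation:
After move 1 (F): F=GGGG U=WWOO R=WRWR D=RRYY L=OYOY
After move 2 (U'): U=WOWO F=OYGG R=GGWR B=WRBB L=BBOY
After move 3 (U'): U=OOWW F=BBGG R=OYWR B=GGBB L=WROY
Query: B face = GGBB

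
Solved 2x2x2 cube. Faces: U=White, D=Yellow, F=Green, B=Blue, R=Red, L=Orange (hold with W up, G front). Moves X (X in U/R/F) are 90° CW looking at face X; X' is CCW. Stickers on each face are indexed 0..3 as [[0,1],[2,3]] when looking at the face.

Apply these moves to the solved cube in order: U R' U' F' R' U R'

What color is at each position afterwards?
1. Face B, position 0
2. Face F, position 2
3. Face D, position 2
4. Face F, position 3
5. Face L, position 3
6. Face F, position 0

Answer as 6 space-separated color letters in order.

After move 1 (U): U=WWWW F=RRGG R=BBRR B=OOBB L=GGOO
After move 2 (R'): R=BRBR U=WBWO F=RWGW D=YRYG B=YOYB
After move 3 (U'): U=BOWW F=GGGW R=RWBR B=BRYB L=YOOO
After move 4 (F'): F=GWGG U=BORB R=RWYR D=OOYG L=YWOW
After move 5 (R'): R=WRRY U=BYRB F=GOGB D=OWYG B=GROB
After move 6 (U): U=RBBY F=WRGB R=GRRY B=YWOB L=GOOW
After move 7 (R'): R=RYGR U=ROBY F=WBGY D=ORYB B=GWWB
Query 1: B[0] = G
Query 2: F[2] = G
Query 3: D[2] = Y
Query 4: F[3] = Y
Query 5: L[3] = W
Query 6: F[0] = W

Answer: G G Y Y W W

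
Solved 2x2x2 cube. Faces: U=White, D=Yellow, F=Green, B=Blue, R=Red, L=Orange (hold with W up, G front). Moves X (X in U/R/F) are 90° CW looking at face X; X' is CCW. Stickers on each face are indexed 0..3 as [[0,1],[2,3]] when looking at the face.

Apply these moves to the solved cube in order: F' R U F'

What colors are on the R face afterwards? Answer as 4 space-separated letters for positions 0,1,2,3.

Answer: B B O R

Derivation:
After move 1 (F'): F=GGGG U=WWRR R=YRYR D=OOYY L=OWOW
After move 2 (R): R=YYRR U=WGRG F=GOGY D=OBYB B=RBWB
After move 3 (U): U=RWGG F=YYGY R=RBRR B=OWWB L=GOOW
After move 4 (F'): F=YYYG U=RWRR R=BBOR D=OWYB L=GGOG
Query: R face = BBOR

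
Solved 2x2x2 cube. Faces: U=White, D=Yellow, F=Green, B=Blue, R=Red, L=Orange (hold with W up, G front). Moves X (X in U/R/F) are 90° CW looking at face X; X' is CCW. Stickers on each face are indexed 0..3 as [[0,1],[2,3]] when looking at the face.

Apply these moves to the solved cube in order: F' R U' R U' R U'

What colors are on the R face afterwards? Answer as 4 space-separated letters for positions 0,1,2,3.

After move 1 (F'): F=GGGG U=WWRR R=YRYR D=OOYY L=OWOW
After move 2 (R): R=YYRR U=WGRG F=GOGY D=OBYB B=RBWB
After move 3 (U'): U=GGWR F=OWGY R=GORR B=YYWB L=RBOW
After move 4 (R): R=RGRO U=GWWY F=OBGB D=OWYY B=RYGB
After move 5 (U'): U=WYGW F=RBGB R=OBRO B=RGGB L=RYOW
After move 6 (R): R=ROOB U=WBGB F=RWGY D=OGYR B=WGYB
After move 7 (U'): U=BBWG F=RYGY R=RWOB B=ROYB L=WGOW
Query: R face = RWOB

Answer: R W O B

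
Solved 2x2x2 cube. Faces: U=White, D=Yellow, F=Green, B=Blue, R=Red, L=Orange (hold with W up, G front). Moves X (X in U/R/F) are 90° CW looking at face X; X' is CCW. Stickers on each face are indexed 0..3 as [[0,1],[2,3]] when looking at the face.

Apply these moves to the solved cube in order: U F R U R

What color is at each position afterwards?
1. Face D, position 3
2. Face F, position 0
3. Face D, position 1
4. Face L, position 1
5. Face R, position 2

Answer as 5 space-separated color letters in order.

Answer: G W W B B

Derivation:
After move 1 (U): U=WWWW F=RRGG R=BBRR B=OOBB L=GGOO
After move 2 (F): F=GRGR U=WWOG R=WBWR D=RBYY L=GYOY
After move 3 (R): R=WWRB U=WROR F=GBGY D=RBYO B=GOWB
After move 4 (U): U=OWRR F=WWGY R=GORB B=GYWB L=GBOY
After move 5 (R): R=RGBO U=OWRY F=WBGO D=RWYG B=RYWB
Query 1: D[3] = G
Query 2: F[0] = W
Query 3: D[1] = W
Query 4: L[1] = B
Query 5: R[2] = B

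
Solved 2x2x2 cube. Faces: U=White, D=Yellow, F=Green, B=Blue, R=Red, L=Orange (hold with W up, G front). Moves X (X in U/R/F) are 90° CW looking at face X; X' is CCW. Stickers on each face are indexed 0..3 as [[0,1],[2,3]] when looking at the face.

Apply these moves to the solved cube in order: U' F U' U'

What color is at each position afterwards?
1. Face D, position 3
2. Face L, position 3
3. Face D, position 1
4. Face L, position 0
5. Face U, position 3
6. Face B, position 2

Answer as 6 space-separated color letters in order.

Answer: Y Y G W W B

Derivation:
After move 1 (U'): U=WWWW F=OOGG R=GGRR B=RRBB L=BBOO
After move 2 (F): F=GOGO U=WWOB R=WGWR D=RGYY L=BYOY
After move 3 (U'): U=WBWO F=BYGO R=GOWR B=WGBB L=RROY
After move 4 (U'): U=BOWW F=RRGO R=BYWR B=GOBB L=WGOY
Query 1: D[3] = Y
Query 2: L[3] = Y
Query 3: D[1] = G
Query 4: L[0] = W
Query 5: U[3] = W
Query 6: B[2] = B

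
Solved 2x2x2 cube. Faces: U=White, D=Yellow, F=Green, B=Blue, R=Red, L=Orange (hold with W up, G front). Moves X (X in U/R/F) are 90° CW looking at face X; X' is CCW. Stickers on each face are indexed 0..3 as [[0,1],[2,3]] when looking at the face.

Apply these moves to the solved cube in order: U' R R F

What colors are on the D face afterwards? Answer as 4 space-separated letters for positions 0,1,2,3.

Answer: G R Y W

Derivation:
After move 1 (U'): U=WWWW F=OOGG R=GGRR B=RRBB L=BBOO
After move 2 (R): R=RGRG U=WOWG F=OYGY D=YBYR B=WRWB
After move 3 (R): R=RRGG U=WYWY F=OBGR D=YWYW B=GROB
After move 4 (F): F=GORB U=WYOB R=WRYG D=GRYW L=BYOW
Query: D face = GRYW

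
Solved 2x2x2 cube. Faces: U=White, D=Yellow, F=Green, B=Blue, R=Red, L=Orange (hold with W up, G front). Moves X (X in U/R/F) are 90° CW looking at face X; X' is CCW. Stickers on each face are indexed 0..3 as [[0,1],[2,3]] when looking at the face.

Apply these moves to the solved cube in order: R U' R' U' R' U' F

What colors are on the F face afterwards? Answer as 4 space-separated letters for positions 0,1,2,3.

After move 1 (R): R=RRRR U=WGWG F=GYGY D=YBYB B=WBWB
After move 2 (U'): U=GGWW F=OOGY R=GYRR B=RRWB L=WBOO
After move 3 (R'): R=YRGR U=GWWR F=OGGW D=YOYY B=BRBB
After move 4 (U'): U=WRGW F=WBGW R=OGGR B=YRBB L=BROO
After move 5 (R'): R=GROG U=WBGY F=WRGW D=YBYW B=YROB
After move 6 (U'): U=BYWG F=BRGW R=WROG B=GROB L=YROO
After move 7 (F): F=GBWR U=BYOR R=WRGG D=OWYW L=YYOB
Query: F face = GBWR

Answer: G B W R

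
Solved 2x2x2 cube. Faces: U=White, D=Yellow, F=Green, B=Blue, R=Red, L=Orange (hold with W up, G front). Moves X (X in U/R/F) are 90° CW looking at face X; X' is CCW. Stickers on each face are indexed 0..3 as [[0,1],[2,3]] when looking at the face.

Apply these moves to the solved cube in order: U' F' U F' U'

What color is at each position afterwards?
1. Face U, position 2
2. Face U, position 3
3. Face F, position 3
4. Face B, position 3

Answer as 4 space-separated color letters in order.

After move 1 (U'): U=WWWW F=OOGG R=GGRR B=RRBB L=BBOO
After move 2 (F'): F=OGOG U=WWGR R=YGYR D=BOYY L=BWOW
After move 3 (U): U=GWRW F=YGOG R=RRYR B=BWBB L=OGOW
After move 4 (F'): F=GGYO U=GWRY R=ORBR D=GWYY L=OWOR
After move 5 (U'): U=WYGR F=OWYO R=GGBR B=ORBB L=BWOR
Query 1: U[2] = G
Query 2: U[3] = R
Query 3: F[3] = O
Query 4: B[3] = B

Answer: G R O B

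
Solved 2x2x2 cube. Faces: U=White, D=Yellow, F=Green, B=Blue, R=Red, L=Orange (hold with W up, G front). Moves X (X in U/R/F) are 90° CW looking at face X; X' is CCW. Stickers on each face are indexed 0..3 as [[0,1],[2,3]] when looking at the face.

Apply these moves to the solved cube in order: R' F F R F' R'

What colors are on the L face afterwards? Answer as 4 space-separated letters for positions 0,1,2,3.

Answer: O G O G

Derivation:
After move 1 (R'): R=RRRR U=WBWB F=GWGW D=YGYG B=YBYB
After move 2 (F): F=GGWW U=WBOO R=WRBR D=RRYG L=OYOG
After move 3 (F): F=WGWG U=WBGY R=OROR D=BWYG L=OROR
After move 4 (R): R=OORR U=WGGG F=WWWG D=BYYY B=YBBB
After move 5 (F'): F=WGWW U=WGOR R=YOBR D=RRYY L=OGOG
After move 6 (R'): R=ORYB U=WBOY F=WGWR D=RGYW B=YBRB
Query: L face = OGOG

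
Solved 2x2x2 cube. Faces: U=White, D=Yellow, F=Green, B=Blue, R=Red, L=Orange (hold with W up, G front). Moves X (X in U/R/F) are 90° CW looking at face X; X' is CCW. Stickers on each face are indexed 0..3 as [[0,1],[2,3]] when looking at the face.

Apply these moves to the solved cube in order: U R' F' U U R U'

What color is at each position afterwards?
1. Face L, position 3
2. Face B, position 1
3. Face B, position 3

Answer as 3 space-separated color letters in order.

Answer: W G B

Derivation:
After move 1 (U): U=WWWW F=RRGG R=BBRR B=OOBB L=GGOO
After move 2 (R'): R=BRBR U=WBWO F=RWGW D=YRYG B=YOYB
After move 3 (F'): F=WWRG U=WBBB R=RRYR D=GOYG L=GOOW
After move 4 (U): U=BWBB F=RRRG R=YOYR B=GOYB L=WWOW
After move 5 (U): U=BBBW F=YORG R=GOYR B=WWYB L=RROW
After move 6 (R): R=YGRO U=BOBG F=YORG D=GYYW B=WWBB
After move 7 (U'): U=OGBB F=RRRG R=YORO B=YGBB L=WWOW
Query 1: L[3] = W
Query 2: B[1] = G
Query 3: B[3] = B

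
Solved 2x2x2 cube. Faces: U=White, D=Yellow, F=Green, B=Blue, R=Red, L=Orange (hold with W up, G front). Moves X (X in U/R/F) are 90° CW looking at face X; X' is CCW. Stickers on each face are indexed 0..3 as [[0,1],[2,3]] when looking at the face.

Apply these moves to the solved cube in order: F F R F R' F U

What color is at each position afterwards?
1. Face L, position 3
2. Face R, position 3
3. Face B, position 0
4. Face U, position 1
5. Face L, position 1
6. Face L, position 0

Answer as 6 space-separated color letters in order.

Answer: G G O W G Y

Derivation:
After move 1 (F): F=GGGG U=WWOO R=WRWR D=RRYY L=OYOY
After move 2 (F): F=GGGG U=WWYY R=OROR D=WWYY L=OROR
After move 3 (R): R=OORR U=WGYG F=GWGY D=WBYB B=YBWB
After move 4 (F): F=GGYW U=WGRR R=YOGR D=ROYB L=OWOB
After move 5 (R'): R=ORYG U=WWRY F=GGYR D=RGYW B=BBOB
After move 6 (F): F=YGRG U=WWBW R=RRYG D=YOYW L=OROG
After move 7 (U): U=BWWW F=RRRG R=BBYG B=OROB L=YGOG
Query 1: L[3] = G
Query 2: R[3] = G
Query 3: B[0] = O
Query 4: U[1] = W
Query 5: L[1] = G
Query 6: L[0] = Y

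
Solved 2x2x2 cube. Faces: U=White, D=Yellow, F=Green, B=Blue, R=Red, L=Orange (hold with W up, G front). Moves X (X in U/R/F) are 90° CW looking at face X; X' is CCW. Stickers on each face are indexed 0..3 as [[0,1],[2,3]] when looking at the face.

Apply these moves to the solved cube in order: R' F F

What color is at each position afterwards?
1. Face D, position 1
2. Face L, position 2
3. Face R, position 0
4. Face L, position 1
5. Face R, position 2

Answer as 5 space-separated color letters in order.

Answer: W O O R O

Derivation:
After move 1 (R'): R=RRRR U=WBWB F=GWGW D=YGYG B=YBYB
After move 2 (F): F=GGWW U=WBOO R=WRBR D=RRYG L=OYOG
After move 3 (F): F=WGWG U=WBGY R=OROR D=BWYG L=OROR
Query 1: D[1] = W
Query 2: L[2] = O
Query 3: R[0] = O
Query 4: L[1] = R
Query 5: R[2] = O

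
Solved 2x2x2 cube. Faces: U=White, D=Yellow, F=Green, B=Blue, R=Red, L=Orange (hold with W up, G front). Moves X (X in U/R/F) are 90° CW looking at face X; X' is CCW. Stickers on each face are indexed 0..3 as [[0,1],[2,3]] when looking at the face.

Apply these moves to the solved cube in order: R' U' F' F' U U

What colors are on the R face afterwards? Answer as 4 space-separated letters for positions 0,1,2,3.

Answer: Y R B R

Derivation:
After move 1 (R'): R=RRRR U=WBWB F=GWGW D=YGYG B=YBYB
After move 2 (U'): U=BBWW F=OOGW R=GWRR B=RRYB L=YBOO
After move 3 (F'): F=OWOG U=BBGR R=GWYR D=BOYG L=YWOW
After move 4 (F'): F=WGOO U=BBGY R=OWBR D=WWYG L=YROG
After move 5 (U): U=GBYB F=OWOO R=RRBR B=YRYB L=WGOG
After move 6 (U): U=YGBB F=RROO R=YRBR B=WGYB L=OWOG
Query: R face = YRBR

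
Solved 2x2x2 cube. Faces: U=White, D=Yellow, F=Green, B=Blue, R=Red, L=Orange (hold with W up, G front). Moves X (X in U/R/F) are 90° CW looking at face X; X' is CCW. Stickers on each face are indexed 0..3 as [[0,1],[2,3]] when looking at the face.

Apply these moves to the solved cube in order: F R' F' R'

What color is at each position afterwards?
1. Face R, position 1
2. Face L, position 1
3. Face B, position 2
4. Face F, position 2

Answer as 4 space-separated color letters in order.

Answer: W B Y G

Derivation:
After move 1 (F): F=GGGG U=WWOO R=WRWR D=RRYY L=OYOY
After move 2 (R'): R=RRWW U=WBOB F=GWGO D=RGYG B=YBRB
After move 3 (F'): F=WOGG U=WBRW R=GRRW D=YYYG L=OBOO
After move 4 (R'): R=RWGR U=WRRY F=WBGW D=YOYG B=GBYB
Query 1: R[1] = W
Query 2: L[1] = B
Query 3: B[2] = Y
Query 4: F[2] = G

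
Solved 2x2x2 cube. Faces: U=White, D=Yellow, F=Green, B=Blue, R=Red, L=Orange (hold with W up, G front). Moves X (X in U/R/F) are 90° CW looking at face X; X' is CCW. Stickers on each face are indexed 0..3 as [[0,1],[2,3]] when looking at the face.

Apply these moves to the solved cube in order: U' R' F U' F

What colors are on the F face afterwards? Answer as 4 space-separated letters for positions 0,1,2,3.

Answer: W B W Y

Derivation:
After move 1 (U'): U=WWWW F=OOGG R=GGRR B=RRBB L=BBOO
After move 2 (R'): R=GRGR U=WBWR F=OWGW D=YOYG B=YRYB
After move 3 (F): F=GOWW U=WBOB R=WRRR D=GGYG L=BYOO
After move 4 (U'): U=BBWO F=BYWW R=GORR B=WRYB L=YROO
After move 5 (F): F=WBWY U=BBOR R=WOOR D=RGYG L=YGOG
Query: F face = WBWY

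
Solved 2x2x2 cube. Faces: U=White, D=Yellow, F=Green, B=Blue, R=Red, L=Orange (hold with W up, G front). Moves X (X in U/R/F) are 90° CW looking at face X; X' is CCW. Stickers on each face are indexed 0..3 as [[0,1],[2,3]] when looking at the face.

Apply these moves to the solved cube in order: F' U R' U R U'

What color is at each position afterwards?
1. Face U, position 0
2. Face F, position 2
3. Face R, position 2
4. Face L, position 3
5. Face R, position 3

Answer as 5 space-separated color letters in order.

Answer: R G Y W W

Derivation:
After move 1 (F'): F=GGGG U=WWRR R=YRYR D=OOYY L=OWOW
After move 2 (U): U=RWRW F=YRGG R=BBYR B=OWBB L=GGOW
After move 3 (R'): R=BRBY U=RBRO F=YWGW D=ORYG B=YWOB
After move 4 (U): U=RROB F=BRGW R=YWBY B=GGOB L=YWOW
After move 5 (R): R=BYYW U=RROW F=BRGG D=OOYG B=BGRB
After move 6 (U'): U=RWRO F=YWGG R=BRYW B=BYRB L=BGOW
Query 1: U[0] = R
Query 2: F[2] = G
Query 3: R[2] = Y
Query 4: L[3] = W
Query 5: R[3] = W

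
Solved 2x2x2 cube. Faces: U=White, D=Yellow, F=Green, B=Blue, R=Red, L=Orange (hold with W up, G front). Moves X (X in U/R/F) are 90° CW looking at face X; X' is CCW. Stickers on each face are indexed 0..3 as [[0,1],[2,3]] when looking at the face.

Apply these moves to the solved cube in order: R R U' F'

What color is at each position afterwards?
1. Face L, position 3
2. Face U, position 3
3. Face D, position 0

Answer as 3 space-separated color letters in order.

After move 1 (R): R=RRRR U=WGWG F=GYGY D=YBYB B=WBWB
After move 2 (R): R=RRRR U=WYWY F=GBGB D=YWYW B=GBGB
After move 3 (U'): U=YYWW F=OOGB R=GBRR B=RRGB L=GBOO
After move 4 (F'): F=OBOG U=YYGR R=WBYR D=BOYW L=GWOW
Query 1: L[3] = W
Query 2: U[3] = R
Query 3: D[0] = B

Answer: W R B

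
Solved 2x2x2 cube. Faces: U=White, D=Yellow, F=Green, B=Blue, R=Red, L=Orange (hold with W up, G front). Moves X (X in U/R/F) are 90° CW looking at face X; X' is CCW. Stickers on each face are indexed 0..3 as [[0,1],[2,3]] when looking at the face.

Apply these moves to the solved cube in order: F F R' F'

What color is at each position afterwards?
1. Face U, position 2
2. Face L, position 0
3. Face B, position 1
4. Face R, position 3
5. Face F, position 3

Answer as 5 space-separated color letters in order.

Answer: R O B O G

Derivation:
After move 1 (F): F=GGGG U=WWOO R=WRWR D=RRYY L=OYOY
After move 2 (F): F=GGGG U=WWYY R=OROR D=WWYY L=OROR
After move 3 (R'): R=RROO U=WBYB F=GWGY D=WGYG B=YBWB
After move 4 (F'): F=WYGG U=WBRO R=GRWO D=RRYG L=OBOY
Query 1: U[2] = R
Query 2: L[0] = O
Query 3: B[1] = B
Query 4: R[3] = O
Query 5: F[3] = G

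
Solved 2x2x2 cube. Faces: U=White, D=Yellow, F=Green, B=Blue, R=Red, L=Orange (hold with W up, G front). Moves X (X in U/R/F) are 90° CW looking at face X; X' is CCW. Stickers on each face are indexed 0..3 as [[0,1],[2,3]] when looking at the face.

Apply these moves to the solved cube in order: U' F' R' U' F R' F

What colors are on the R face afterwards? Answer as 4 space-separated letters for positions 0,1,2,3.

Answer: W Y G G

Derivation:
After move 1 (U'): U=WWWW F=OOGG R=GGRR B=RRBB L=BBOO
After move 2 (F'): F=OGOG U=WWGR R=YGYR D=BOYY L=BWOW
After move 3 (R'): R=GRYY U=WBGR F=OWOR D=BGYG B=YROB
After move 4 (U'): U=BRWG F=BWOR R=OWYY B=GROB L=YROW
After move 5 (F): F=OBRW U=BRWR R=WWGY D=YOYG L=YBOG
After move 6 (R'): R=WYWG U=BOWG F=ORRR D=YBYW B=GROB
After move 7 (F): F=RORR U=BOGB R=WYGG D=WWYW L=YYOB
Query: R face = WYGG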